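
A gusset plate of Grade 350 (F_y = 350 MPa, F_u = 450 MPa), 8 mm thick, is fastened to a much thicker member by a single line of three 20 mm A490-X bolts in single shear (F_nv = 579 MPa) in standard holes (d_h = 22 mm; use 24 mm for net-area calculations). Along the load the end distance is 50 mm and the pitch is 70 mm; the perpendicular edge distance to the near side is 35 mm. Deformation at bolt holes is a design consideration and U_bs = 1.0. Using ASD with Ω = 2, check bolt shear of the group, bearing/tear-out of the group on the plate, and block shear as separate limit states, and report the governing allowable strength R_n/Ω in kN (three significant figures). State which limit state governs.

Bolt shear: A_b = π·20²/4 = 314.2 mm²; R_n = 579 × 314.2 × 3 × 1 / 1000 = 545.7 kN → 545.7 / 2 = 273 kN.
Bearing: edge l_c = 39, r_n = 168.5 kN; interior l_c = 48, r_n = 172.8 kN; R_n = 168.5 + 2·172.8 = 514.1 kN → 257 kN.
Block shear: A_gv = 1520, A_nv = 1040, A_nt = 184 mm²; R_n = min(0.6F_uA_nv, 0.6F_yA_gv) + U_bs·F_u·A_nt = 363.6 kN → 182 kN.
Block shear governs: 182 kN.

182 kN (block shear governs)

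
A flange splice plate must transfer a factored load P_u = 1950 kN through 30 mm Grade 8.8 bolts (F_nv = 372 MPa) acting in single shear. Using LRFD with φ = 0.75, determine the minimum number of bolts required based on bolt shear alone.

10 bolts

A_b = π·30²/4 = 706.9 mm².
Per-bolt design strength φR_n = 0.75 × 372 × 706.9 × 1 / 1000 = 197.2 kN.
n ≥ 1950 / 197.2 = 9.888 → use 10 bolts.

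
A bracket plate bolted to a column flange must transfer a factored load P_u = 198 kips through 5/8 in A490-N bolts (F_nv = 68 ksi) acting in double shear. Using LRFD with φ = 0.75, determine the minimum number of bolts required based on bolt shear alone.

A_b = π·0.625²/4 = 0.3068 in².
Per-bolt design strength φR_n = 0.75 × 68 × 0.3068 × 2 = 31.29 kips.
n ≥ 198 / 31.29 = 6.327 → use 7 bolts.

7 bolts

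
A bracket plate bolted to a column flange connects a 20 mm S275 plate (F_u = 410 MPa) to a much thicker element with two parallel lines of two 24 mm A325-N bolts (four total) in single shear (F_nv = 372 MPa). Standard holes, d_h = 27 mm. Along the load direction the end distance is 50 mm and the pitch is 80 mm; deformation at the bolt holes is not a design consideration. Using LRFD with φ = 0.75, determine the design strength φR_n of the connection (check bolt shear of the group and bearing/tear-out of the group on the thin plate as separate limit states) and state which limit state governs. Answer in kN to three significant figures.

Bolt shear: A_b = π·24²/4 = 452.4 mm²; R_n = 372 × 452.4 × 4 × 1 / 1000 = 673.2 kN → 0.75 × 673.2 = 505 kN.
Bearing (1.5 l_c t F_u ≤ 3.0 d t F_u): upper limit = 3.0·24·20·410 / 1000 = 590.4 kN.
  Edge l_c = 50 − 27/2 = 36.5 → r_n = 448.9 kN; interior l_c = 80 − 27 = 53 → r_n = 590.4 kN.
  R_n,bearing = 2·448.9 + 2·590.4 = 2079 kN → 0.75 × 2079 = 1560 kN.
Bolt shear governs: 505 kN.

505 kN (bolt shear governs)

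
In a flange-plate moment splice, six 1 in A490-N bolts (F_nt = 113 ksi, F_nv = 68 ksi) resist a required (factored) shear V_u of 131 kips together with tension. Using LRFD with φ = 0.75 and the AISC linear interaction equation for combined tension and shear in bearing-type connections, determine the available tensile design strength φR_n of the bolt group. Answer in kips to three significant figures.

A_b = π·1²/4 = 0.7854 in²; f_rv = 131 / (6 × 0.7854) = 27.8 ksi.
F'_nt = 1.3 F_nt − (F_nt / φF_nv) f_rv = 1.3·113 − (113/(0.75·68))·27.8 = 85.31 ksi, capped at F_nt → F'_nt = 85.31 ksi.
R_n = F'_nt · A_b · n = 85.31 × 0.7854 × 6 = 402 kips.
Design strength φR_n = 0.75 × 402 = 301 kips.

301 kips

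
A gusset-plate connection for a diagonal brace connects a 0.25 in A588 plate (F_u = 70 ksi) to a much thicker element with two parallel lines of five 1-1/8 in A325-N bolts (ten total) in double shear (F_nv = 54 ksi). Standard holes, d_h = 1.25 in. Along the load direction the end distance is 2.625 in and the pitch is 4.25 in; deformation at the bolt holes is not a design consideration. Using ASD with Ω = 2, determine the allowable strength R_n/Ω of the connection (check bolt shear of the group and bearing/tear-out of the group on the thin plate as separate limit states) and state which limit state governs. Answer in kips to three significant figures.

289 kips (bearing governs)

Bolt shear: A_b = π·1.125²/4 = 0.994 in²; R_n = 54 × 0.994 × 10 × 2 = 1074 kips → 1074 / 2 = 537 kips.
Bearing (1.5 l_c t F_u ≤ 3.0 d t F_u): upper limit = 3.0·1.125·0.25·70 = 59.06 kips.
  Edge l_c = 2.625 − 1.25/2 = 2 → r_n = 52.5 kips; interior l_c = 4.25 − 1.25 = 3 → r_n = 59.06 kips.
  R_n,bearing = 2·52.5 + 8·59.06 = 577.5 kips → 577.5 / 2 = 289 kips.
Bearing governs: 289 kips.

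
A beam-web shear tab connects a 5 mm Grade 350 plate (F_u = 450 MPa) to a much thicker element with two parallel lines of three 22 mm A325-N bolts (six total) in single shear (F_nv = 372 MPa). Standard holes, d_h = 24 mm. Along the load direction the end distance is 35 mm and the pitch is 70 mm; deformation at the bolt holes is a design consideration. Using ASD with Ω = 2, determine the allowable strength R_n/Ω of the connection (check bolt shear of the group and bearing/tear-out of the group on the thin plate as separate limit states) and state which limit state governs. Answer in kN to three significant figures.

300 kN (bearing governs)

Bolt shear: A_b = π·22²/4 = 380.1 mm²; R_n = 372 × 380.1 × 6 × 1 / 1000 = 848.5 kN → 848.5 / 2 = 424 kN.
Bearing (1.2 l_c t F_u ≤ 2.4 d t F_u): upper limit = 2.4·22·5·450 / 1000 = 118.8 kN.
  Edge l_c = 35 − 24/2 = 23 → r_n = 62.1 kN; interior l_c = 70 − 24 = 46 → r_n = 118.8 kN.
  R_n,bearing = 2·62.1 + 4·118.8 = 599.4 kN → 599.4 / 2 = 300 kN.
Bearing governs: 300 kN.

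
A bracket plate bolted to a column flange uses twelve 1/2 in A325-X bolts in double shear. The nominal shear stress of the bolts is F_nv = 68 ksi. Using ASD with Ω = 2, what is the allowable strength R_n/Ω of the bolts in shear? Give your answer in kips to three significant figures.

160 kips

A_b = π × 0.5² / 4 = 0.1963 in².
R_n = F_nv · A_b · n · n_s = 68 × 0.1963 × 12 × 2 = 320.4 kips.
Allowable strength R_n/Ω = 320.4 / 2 = 160 kips.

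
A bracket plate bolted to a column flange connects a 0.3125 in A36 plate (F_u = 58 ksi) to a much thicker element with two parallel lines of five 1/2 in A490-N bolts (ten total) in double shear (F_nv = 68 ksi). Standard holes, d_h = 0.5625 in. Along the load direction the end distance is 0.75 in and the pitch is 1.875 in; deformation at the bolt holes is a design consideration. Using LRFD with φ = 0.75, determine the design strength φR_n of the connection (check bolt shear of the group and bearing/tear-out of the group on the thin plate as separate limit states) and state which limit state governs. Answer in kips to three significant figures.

146 kips (bearing governs)

Bolt shear: A_b = π·0.5²/4 = 0.1963 in²; R_n = 68 × 0.1963 × 10 × 2 = 267 kips → 0.75 × 267 = 200 kips.
Bearing (1.2 l_c t F_u ≤ 2.4 d t F_u): upper limit = 2.4·0.5·0.3125·58 = 21.75 kips.
  Edge l_c = 0.75 − 0.5625/2 = 0.4688 → r_n = 10.2 kips; interior l_c = 1.875 − 0.5625 = 1.312 → r_n = 21.75 kips.
  R_n,bearing = 2·10.2 + 8·21.75 = 194.4 kips → 0.75 × 194.4 = 146 kips.
Bearing governs: 146 kips.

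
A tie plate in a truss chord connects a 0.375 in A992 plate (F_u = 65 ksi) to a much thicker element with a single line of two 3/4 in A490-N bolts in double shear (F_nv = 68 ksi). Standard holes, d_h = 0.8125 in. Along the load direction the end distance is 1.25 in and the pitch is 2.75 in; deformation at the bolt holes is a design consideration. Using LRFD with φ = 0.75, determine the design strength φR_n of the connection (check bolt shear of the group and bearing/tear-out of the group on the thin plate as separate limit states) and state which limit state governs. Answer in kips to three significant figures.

51.4 kips (bearing governs)

Bolt shear: A_b = π·0.75²/4 = 0.4418 in²; R_n = 68 × 0.4418 × 2 × 2 = 120.2 kips → 0.75 × 120.2 = 90.1 kips.
Bearing (1.2 l_c t F_u ≤ 2.4 d t F_u): upper limit = 2.4·0.75·0.375·65 = 43.87 kips.
  Edge l_c = 1.25 − 0.8125/2 = 0.8438 → r_n = 24.68 kips; interior l_c = 2.75 − 0.8125 = 1.938 → r_n = 43.87 kips.
  R_n,bearing = 1·24.68 + 1·43.87 = 68.55 kips → 0.75 × 68.55 = 51.4 kips.
Bearing governs: 51.4 kips.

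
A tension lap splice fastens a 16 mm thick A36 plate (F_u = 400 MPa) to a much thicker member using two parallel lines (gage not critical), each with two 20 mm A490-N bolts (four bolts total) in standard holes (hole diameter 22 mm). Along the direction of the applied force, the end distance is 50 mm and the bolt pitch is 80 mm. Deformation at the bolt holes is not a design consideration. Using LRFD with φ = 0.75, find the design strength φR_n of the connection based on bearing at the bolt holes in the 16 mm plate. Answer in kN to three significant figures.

Per bolt r_n = 1.5 l_c t F_u ≤ 3.0 d t F_u; upper limit = 3.0 × 20 × 16 × 400 / 1000 = 384 kN.
Edge bolt: l_c = 50 − 22/2 = 39 mm → 1.5 × 39 × 16 × 400 / 1000 = 374.4 → r_n = 374.4 kN.
Interior bolts: l_c = 80 − 22 = 58 mm → 1.5 × 58 × 16 × 400 / 1000 = 556.8 → r_n = 384 kN.
R_n = 2 × 374.4 + 2 × 384 = 1517 kN.
Design strength φR_n = 0.75 × 1517 = 1140 kN.

1140 kN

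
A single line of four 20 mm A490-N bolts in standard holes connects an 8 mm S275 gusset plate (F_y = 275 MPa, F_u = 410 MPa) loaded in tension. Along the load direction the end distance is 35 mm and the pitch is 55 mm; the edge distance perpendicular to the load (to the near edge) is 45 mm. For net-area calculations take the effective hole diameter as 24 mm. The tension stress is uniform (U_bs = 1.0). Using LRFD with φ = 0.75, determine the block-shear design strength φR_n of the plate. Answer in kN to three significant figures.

252 kN

Shear plane L_v = 35 + 3·55 = 200 mm; A_gv = 200 × 8 = 1600 mm².
A_nv = (200 − 3.5·24) × 8 = 928 mm².
A_nt = (45 − 0.5·24) × 8 = 264 mm².
0.6 F_u A_nv = 228.3 kN; 0.6 F_y A_gv = 264 kN → shear rupture governs the shear term.
R_n = 228.3 + 1.0 × 410 × 264 / 1000 = 336.5 kN.
Design strength φR_n = 0.75 × 336.5 = 252 kN.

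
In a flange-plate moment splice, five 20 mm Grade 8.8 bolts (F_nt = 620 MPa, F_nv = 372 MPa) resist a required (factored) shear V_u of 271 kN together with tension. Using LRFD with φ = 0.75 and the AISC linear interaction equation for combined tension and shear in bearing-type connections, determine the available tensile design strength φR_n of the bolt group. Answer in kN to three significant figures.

A_b = π·20²/4 = 314.2 mm²; f_rv = 271 × 1000 / (5 × 314.2) = 172.5 MPa.
F'_nt = 1.3 F_nt − (F_nt / φF_nv) f_rv = 1.3·620 − (620/(0.75·372))·172.5 = 422.6 MPa, capped at F_nt → F'_nt = 422.6 MPa.
R_n = F'_nt · A_b · n = 422.6 × 314.2 × 5 / 1000 = 663.8 kN.
Design strength φR_n = 0.75 × 663.8 = 498 kN.

498 kN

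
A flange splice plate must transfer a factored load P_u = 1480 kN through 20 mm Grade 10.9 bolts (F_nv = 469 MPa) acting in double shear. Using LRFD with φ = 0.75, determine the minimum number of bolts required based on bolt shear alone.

A_b = π·20²/4 = 314.2 mm².
Per-bolt design strength φR_n = 0.75 × 469 × 314.2 × 2 / 1000 = 221 kN.
n ≥ 1480 / 221 = 6.696 → use 7 bolts.

7 bolts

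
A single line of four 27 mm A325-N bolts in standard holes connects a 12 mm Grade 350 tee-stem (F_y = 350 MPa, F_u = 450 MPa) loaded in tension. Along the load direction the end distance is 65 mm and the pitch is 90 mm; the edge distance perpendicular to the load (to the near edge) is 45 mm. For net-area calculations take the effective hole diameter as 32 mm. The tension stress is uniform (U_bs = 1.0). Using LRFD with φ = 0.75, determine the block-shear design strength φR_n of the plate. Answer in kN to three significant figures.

Shear plane L_v = 65 + 3·90 = 335 mm; A_gv = 335 × 12 = 4020 mm².
A_nv = (335 − 3.5·32) × 12 = 2676 mm².
A_nt = (45 − 0.5·32) × 12 = 348 mm².
0.6 F_u A_nv = 722.5 kN; 0.6 F_y A_gv = 844.2 kN → shear rupture governs the shear term.
R_n = 722.5 + 1.0 × 450 × 348 / 1000 = 879.1 kN.
Design strength φR_n = 0.75 × 879.1 = 659 kN.

659 kN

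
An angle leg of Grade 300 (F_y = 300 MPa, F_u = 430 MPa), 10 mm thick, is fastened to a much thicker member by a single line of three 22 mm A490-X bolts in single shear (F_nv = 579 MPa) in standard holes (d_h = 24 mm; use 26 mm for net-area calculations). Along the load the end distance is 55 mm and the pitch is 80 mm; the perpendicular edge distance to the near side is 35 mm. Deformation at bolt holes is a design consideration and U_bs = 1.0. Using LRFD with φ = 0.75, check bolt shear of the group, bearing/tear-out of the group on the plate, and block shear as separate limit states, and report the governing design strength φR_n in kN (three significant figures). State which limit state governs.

361 kN (block shear governs)

Bolt shear: A_b = π·22²/4 = 380.1 mm²; R_n = 579 × 380.1 × 3 × 1 / 1000 = 660.3 kN → 0.75 × 660.3 = 495 kN.
Bearing: edge l_c = 43, r_n = 221.9 kN; interior l_c = 56, r_n = 227 kN; R_n = 221.9 + 2·227 = 676 kN → 507 kN.
Block shear: A_gv = 2150, A_nv = 1500, A_nt = 220 mm²; R_n = min(0.6F_uA_nv, 0.6F_yA_gv) + U_bs·F_u·A_nt = 481.6 kN → 361 kN.
Block shear governs: 361 kN.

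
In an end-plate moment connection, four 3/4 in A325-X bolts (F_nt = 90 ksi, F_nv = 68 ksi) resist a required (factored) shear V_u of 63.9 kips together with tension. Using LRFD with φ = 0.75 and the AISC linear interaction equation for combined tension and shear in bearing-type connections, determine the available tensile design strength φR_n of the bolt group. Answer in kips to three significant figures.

70.5 kips

A_b = π·0.75²/4 = 0.4418 in²; f_rv = 63.9 / (4 × 0.4418) = 36.16 ksi.
F'_nt = 1.3 F_nt − (F_nt / φF_nv) f_rv = 1.3·90 − (90/(0.75·68))·36.16 = 53.19 ksi, capped at F_nt → F'_nt = 53.19 ksi.
R_n = F'_nt · A_b · n = 53.19 × 0.4418 × 4 = 93.99 kips.
Design strength φR_n = 0.75 × 93.99 = 70.5 kips.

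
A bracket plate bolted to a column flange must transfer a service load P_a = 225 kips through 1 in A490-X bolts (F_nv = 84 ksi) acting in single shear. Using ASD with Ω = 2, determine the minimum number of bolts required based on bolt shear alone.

7 bolts

A_b = π·1²/4 = 0.7854 in².
Per-bolt allowable strength R_n/Ω = 84 × 0.7854 × 1 / 2 = 32.99 kips.
n ≥ 225 / 32.99 = 6.821 → use 7 bolts.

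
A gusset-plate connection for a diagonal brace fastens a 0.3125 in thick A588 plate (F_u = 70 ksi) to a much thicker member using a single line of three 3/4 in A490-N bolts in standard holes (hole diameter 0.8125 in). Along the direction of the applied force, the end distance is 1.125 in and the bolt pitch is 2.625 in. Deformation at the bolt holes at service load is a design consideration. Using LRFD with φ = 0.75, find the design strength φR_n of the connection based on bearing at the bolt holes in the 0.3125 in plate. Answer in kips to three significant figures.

Per bolt r_n = 1.2 l_c t F_u ≤ 2.4 d t F_u; upper limit = 2.4 × 0.75 × 0.3125 × 70 = 39.38 kips.
Edge bolt: l_c = 1.125 − 0.8125/2 = 0.7188 in → 1.2 × 0.7188 × 0.3125 × 70 = 18.87 → r_n = 18.87 kips.
Interior bolts: l_c = 2.625 − 0.8125 = 1.812 in → 1.2 × 1.812 × 0.3125 × 70 = 47.58 → r_n = 39.38 kips.
R_n = 1 × 18.87 + 2 × 39.38 = 97.62 kips.
Design strength φR_n = 0.75 × 97.62 = 73.2 kips.

73.2 kips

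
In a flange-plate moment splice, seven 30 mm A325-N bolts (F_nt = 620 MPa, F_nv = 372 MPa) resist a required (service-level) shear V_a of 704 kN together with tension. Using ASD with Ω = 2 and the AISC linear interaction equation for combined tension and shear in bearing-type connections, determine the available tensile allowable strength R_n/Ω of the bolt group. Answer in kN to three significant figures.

821 kN

A_b = π·30²/4 = 706.9 mm²; f_rv = 704 × 1000 / (7 × 706.9) = 142.3 MPa.
F'_nt = 1.3 F_nt − (Ω F_nt / F_nv) f_rv = 1.3·620 − (2·620/372)·142.3 = 331.7 MPa, capped at F_nt → F'_nt = 331.7 MPa.
R_n = F'_nt · A_b · n = 331.7 × 706.9 × 7 / 1000 = 1641 kN.
Allowable strength R_n/Ω = 1641 / 2 = 821 kN.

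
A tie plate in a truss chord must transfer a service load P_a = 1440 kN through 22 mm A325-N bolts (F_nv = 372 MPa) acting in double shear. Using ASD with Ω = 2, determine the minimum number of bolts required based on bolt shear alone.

11 bolts

A_b = π·22²/4 = 380.1 mm².
Per-bolt allowable strength R_n/Ω = 372 × 380.1 × 2 / 1000 / 2 = 141.4 kN.
n ≥ 1440 / 141.4 = 10.18 → use 11 bolts.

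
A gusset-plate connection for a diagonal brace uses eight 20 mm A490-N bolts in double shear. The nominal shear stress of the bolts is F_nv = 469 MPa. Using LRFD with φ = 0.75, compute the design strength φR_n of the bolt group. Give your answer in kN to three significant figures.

A_b = π × 20² / 4 = 314.2 mm².
R_n = F_nv · A_b · n · n_s = 469 × 314.2 × 8 × 2 / 1000 = 2357 kN.
Design strength φR_n = 0.75 × 2357 = 1770 kN.

1770 kN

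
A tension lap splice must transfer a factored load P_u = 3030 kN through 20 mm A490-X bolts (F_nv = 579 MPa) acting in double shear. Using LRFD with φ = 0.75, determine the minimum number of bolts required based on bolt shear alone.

A_b = π·20²/4 = 314.2 mm².
Per-bolt design strength φR_n = 0.75 × 579 × 314.2 × 2 / 1000 = 272.8 kN.
n ≥ 3030 / 272.8 = 11.11 → use 12 bolts.

12 bolts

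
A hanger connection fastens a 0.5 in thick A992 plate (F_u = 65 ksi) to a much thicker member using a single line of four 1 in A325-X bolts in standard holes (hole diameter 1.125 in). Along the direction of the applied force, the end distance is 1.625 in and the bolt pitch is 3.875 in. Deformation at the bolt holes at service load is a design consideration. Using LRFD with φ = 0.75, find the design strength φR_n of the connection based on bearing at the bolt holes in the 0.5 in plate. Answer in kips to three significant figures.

Per bolt r_n = 1.2 l_c t F_u ≤ 2.4 d t F_u; upper limit = 2.4 × 1 × 0.5 × 65 = 78 kips.
Edge bolt: l_c = 1.625 − 1.125/2 = 1.062 in → 1.2 × 1.062 × 0.5 × 65 = 41.44 → r_n = 41.44 kips.
Interior bolts: l_c = 3.875 − 1.125 = 2.75 in → 1.2 × 2.75 × 0.5 × 65 = 107.2 → r_n = 78 kips.
R_n = 1 × 41.44 + 3 × 78 = 275.4 kips.
Design strength φR_n = 0.75 × 275.4 = 207 kips.

207 kips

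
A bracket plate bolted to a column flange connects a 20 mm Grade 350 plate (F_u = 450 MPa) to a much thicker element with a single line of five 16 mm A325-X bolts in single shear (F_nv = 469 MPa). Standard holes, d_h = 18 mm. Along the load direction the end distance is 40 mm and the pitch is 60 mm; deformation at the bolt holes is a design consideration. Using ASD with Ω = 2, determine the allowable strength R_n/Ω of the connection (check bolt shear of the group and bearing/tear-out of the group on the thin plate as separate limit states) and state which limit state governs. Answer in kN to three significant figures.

Bolt shear: A_b = π·16²/4 = 201.1 mm²; R_n = 469 × 201.1 × 5 × 1 / 1000 = 471.5 kN → 471.5 / 2 = 236 kN.
Bearing (1.2 l_c t F_u ≤ 2.4 d t F_u): upper limit = 2.4·16·20·450 / 1000 = 345.6 kN.
  Edge l_c = 40 − 18/2 = 31 → r_n = 334.8 kN; interior l_c = 60 − 18 = 42 → r_n = 345.6 kN.
  R_n,bearing = 1·334.8 + 4·345.6 = 1717 kN → 1717 / 2 = 859 kN.
Bolt shear governs: 236 kN.

236 kN (bolt shear governs)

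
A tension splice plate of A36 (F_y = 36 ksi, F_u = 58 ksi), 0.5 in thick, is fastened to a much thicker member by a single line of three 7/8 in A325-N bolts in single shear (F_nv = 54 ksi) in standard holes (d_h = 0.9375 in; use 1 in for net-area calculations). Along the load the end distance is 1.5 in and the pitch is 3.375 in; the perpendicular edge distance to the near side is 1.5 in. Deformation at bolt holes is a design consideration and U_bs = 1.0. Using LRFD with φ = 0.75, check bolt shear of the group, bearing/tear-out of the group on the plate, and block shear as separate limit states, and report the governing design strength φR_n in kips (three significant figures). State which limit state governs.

73.1 kips (bolt shear governs)

Bolt shear: A_b = π·0.875²/4 = 0.6013 in²; R_n = 54 × 0.6013 × 3 × 1 = 97.41 kips → 0.75 × 97.41 = 73.1 kips.
Bearing: edge l_c = 1.031, r_n = 35.89 kips; interior l_c = 2.438, r_n = 60.9 kips; R_n = 35.89 + 2·60.9 = 157.7 kips → 118 kips.
Block shear: A_gv = 4.125, A_nv = 2.875, A_nt = 0.5 in²; R_n = min(0.6F_uA_nv, 0.6F_yA_gv) + U_bs·F_u·A_nt = 118.1 kips → 88.6 kips.
Bolt shear governs: 73.1 kips.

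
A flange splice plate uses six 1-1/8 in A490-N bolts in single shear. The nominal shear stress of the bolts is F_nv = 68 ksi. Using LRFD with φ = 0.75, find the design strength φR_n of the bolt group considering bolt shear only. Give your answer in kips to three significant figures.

A_b = π × 1.125² / 4 = 0.994 in².
R_n = F_nv · A_b · n · n_s = 68 × 0.994 × 6 × 1 = 405.6 kips.
Design strength φR_n = 0.75 × 405.6 = 304 kips.

304 kips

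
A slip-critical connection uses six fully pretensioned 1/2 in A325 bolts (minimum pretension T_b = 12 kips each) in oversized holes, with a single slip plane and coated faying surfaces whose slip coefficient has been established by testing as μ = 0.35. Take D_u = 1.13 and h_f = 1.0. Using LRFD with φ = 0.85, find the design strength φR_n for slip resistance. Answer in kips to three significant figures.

24.2 kips

R_n = μ · D_u · h_f · T_b · n_s · n_b = 0.35 × 1.13 × 1.0 × 12 × 1 × 6 = 28.48 kips.
Design strength φR_n = 0.85 × 28.48 = 24.2 kips.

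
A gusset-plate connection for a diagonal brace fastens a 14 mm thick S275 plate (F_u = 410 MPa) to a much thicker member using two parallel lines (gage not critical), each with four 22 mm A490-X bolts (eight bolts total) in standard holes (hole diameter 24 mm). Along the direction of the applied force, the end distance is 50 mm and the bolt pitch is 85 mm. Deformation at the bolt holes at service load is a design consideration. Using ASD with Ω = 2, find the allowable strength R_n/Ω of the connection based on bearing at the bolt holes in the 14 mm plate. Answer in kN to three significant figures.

Per bolt r_n = 1.2 l_c t F_u ≤ 2.4 d t F_u; upper limit = 2.4 × 22 × 14 × 410 / 1000 = 303.1 kN.
Edge bolt: l_c = 50 − 24/2 = 38 mm → 1.2 × 38 × 14 × 410 / 1000 = 261.7 → r_n = 261.7 kN.
Interior bolts: l_c = 85 − 24 = 61 mm → 1.2 × 61 × 14 × 410 / 1000 = 420.2 → r_n = 303.1 kN.
R_n = 2 × 261.7 + 6 × 303.1 = 2342 kN.
Allowable strength R_n/Ω = 2342 / 2 = 1170 kN.

1170 kN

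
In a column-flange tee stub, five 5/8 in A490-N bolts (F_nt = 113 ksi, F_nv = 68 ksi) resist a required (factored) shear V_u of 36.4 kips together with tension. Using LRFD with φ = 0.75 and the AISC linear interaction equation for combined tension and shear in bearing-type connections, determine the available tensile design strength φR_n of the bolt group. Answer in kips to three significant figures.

A_b = π·0.625²/4 = 0.3068 in²; f_rv = 36.4 / (5 × 0.3068) = 23.73 ksi.
F'_nt = 1.3 F_nt − (F_nt / φF_nv) f_rv = 1.3·113 − (113/(0.75·68))·23.73 = 94.32 ksi, capped at F_nt → F'_nt = 94.32 ksi.
R_n = F'_nt · A_b · n = 94.32 × 0.3068 × 5 = 144.7 kips.
Design strength φR_n = 0.75 × 144.7 = 109 kips.

109 kips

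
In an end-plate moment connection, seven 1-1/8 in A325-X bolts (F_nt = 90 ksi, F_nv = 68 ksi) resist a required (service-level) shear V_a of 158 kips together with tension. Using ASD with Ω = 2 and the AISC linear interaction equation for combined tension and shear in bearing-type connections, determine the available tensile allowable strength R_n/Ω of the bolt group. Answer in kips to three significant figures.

A_b = π·1.125²/4 = 0.994 in²; f_rv = 158 / (7 × 0.994) = 22.71 ksi.
F'_nt = 1.3 F_nt − (Ω F_nt / F_nv) f_rv = 1.3·90 − (2·90/68)·22.71 = 56.89 ksi, capped at F_nt → F'_nt = 56.89 ksi.
R_n = F'_nt · A_b · n = 56.89 × 0.994 × 7 = 395.9 kips.
Allowable strength R_n/Ω = 395.9 / 2 = 198 kips.

198 kips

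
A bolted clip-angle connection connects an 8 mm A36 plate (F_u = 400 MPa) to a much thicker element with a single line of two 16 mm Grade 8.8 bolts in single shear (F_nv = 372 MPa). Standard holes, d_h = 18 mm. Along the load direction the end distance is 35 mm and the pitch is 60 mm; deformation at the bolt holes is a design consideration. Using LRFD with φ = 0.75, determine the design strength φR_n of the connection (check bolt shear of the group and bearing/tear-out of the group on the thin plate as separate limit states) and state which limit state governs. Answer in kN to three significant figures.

Bolt shear: A_b = π·16²/4 = 201.1 mm²; R_n = 372 × 201.1 × 2 × 1 / 1000 = 149.6 kN → 0.75 × 149.6 = 112 kN.
Bearing (1.2 l_c t F_u ≤ 2.4 d t F_u): upper limit = 2.4·16·8·400 / 1000 = 122.9 kN.
  Edge l_c = 35 − 18/2 = 26 → r_n = 99.84 kN; interior l_c = 60 − 18 = 42 → r_n = 122.9 kN.
  R_n,bearing = 1·99.84 + 1·122.9 = 222.7 kN → 0.75 × 222.7 = 167 kN.
Bolt shear governs: 112 kN.

112 kN (bolt shear governs)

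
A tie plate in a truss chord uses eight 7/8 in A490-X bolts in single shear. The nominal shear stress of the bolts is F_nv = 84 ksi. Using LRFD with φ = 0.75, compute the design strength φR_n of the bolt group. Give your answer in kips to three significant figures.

303 kips

A_b = π × 0.875² / 4 = 0.6013 in².
R_n = F_nv · A_b · n · n_s = 84 × 0.6013 × 8 × 1 = 404.1 kips.
Design strength φR_n = 0.75 × 404.1 = 303 kips.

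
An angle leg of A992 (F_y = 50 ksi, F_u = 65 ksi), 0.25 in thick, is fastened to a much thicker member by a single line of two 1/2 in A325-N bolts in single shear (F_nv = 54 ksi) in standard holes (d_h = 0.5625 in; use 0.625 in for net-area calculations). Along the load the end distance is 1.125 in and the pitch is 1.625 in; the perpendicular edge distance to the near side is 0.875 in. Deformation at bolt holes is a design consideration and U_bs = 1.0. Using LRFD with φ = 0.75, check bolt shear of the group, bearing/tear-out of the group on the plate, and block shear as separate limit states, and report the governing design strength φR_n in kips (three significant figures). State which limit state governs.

15.9 kips (bolt shear governs)

Bolt shear: A_b = π·0.5²/4 = 0.1963 in²; R_n = 54 × 0.1963 × 2 × 1 = 21.21 kips → 0.75 × 21.21 = 15.9 kips.
Bearing: edge l_c = 0.8438, r_n = 16.45 kips; interior l_c = 1.062, r_n = 19.5 kips; R_n = 16.45 + 1·19.5 = 35.95 kips → 27 kips.
Block shear: A_gv = 0.6875, A_nv = 0.4531, A_nt = 0.1406 in²; R_n = min(0.6F_uA_nv, 0.6F_yA_gv) + U_bs·F_u·A_nt = 26.81 kips → 20.1 kips.
Bolt shear governs: 15.9 kips.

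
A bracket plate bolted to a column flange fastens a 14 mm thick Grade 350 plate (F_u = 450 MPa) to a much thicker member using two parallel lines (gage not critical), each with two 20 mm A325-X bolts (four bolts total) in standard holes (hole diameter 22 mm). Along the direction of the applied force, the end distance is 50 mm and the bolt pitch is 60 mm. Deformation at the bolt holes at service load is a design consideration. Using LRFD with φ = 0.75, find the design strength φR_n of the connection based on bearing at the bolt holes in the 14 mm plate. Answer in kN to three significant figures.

Per bolt r_n = 1.2 l_c t F_u ≤ 2.4 d t F_u; upper limit = 2.4 × 20 × 14 × 450 / 1000 = 302.4 kN.
Edge bolt: l_c = 50 − 22/2 = 39 mm → 1.2 × 39 × 14 × 450 / 1000 = 294.8 → r_n = 294.8 kN.
Interior bolts: l_c = 60 − 22 = 38 mm → 1.2 × 38 × 14 × 450 / 1000 = 287.3 → r_n = 287.3 kN.
R_n = 2 × 294.8 + 2 × 287.3 = 1164 kN.
Design strength φR_n = 0.75 × 1164 = 873 kN.

873 kN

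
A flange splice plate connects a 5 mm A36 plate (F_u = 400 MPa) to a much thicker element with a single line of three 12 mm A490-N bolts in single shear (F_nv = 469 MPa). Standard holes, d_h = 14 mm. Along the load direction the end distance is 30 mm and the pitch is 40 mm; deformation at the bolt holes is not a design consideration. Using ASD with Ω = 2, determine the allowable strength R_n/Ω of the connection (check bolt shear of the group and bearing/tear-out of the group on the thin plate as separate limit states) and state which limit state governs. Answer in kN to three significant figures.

Bolt shear: A_b = π·12²/4 = 113.1 mm²; R_n = 469 × 113.1 × 3 × 1 / 1000 = 159.1 kN → 159.1 / 2 = 79.6 kN.
Bearing (1.5 l_c t F_u ≤ 3.0 d t F_u): upper limit = 3.0·12·5·400 / 1000 = 72 kN.
  Edge l_c = 30 − 14/2 = 23 → r_n = 69 kN; interior l_c = 40 − 14 = 26 → r_n = 72 kN.
  R_n,bearing = 1·69 + 2·72 = 213 kN → 213 / 2 = 106 kN.
Bolt shear governs: 79.6 kN.

79.6 kN (bolt shear governs)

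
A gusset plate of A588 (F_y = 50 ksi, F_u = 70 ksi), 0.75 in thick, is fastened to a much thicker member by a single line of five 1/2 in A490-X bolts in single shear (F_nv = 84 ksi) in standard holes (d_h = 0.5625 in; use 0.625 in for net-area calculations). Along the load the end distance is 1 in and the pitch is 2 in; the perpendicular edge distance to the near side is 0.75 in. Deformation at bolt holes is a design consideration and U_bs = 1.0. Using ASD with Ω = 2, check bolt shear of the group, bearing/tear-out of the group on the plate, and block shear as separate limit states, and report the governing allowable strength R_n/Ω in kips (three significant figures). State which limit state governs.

Bolt shear: A_b = π·0.5²/4 = 0.1963 in²; R_n = 84 × 0.1963 × 5 × 1 = 82.47 kips → 82.47 / 2 = 41.2 kips.
Bearing: edge l_c = 0.7188, r_n = 45.28 kips; interior l_c = 1.438, r_n = 63 kips; R_n = 45.28 + 4·63 = 297.3 kips → 149 kips.
Block shear: A_gv = 6.75, A_nv = 4.641, A_nt = 0.3281 in²; R_n = min(0.6F_uA_nv, 0.6F_yA_gv) + U_bs·F_u·A_nt = 217.9 kips → 109 kips.
Bolt shear governs: 41.2 kips.

41.2 kips (bolt shear governs)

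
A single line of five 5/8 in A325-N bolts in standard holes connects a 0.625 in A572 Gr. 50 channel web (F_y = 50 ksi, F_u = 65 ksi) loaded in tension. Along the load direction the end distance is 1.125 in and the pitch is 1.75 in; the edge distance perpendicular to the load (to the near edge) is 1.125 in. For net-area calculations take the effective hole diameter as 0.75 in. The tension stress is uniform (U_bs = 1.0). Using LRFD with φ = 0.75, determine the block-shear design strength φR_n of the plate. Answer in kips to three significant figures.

Shear plane L_v = 1.125 + 4·1.75 = 8.125 in; A_gv = 8.125 × 0.625 = 5.078 in².
A_nv = (8.125 − 4.5·0.75) × 0.625 = 2.969 in².
A_nt = (1.125 − 0.5·0.75) × 0.625 = 0.4688 in².
0.6 F_u A_nv = 115.8 kips; 0.6 F_y A_gv = 152.3 kips → shear rupture governs the shear term.
R_n = 115.8 + 1.0 × 65 × 0.4688 = 146.2 kips.
Design strength φR_n = 0.75 × 146.2 = 110 kips.

110 kips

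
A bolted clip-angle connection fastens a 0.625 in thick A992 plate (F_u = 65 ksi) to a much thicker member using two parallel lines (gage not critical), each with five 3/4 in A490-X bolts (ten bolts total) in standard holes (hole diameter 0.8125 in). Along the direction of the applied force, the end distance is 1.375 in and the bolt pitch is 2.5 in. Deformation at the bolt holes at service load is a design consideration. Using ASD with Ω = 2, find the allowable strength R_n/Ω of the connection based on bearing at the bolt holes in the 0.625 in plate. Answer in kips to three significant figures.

340 kips

Per bolt r_n = 1.2 l_c t F_u ≤ 2.4 d t F_u; upper limit = 2.4 × 0.75 × 0.625 × 65 = 73.12 kips.
Edge bolt: l_c = 1.375 − 0.8125/2 = 0.9688 in → 1.2 × 0.9688 × 0.625 × 65 = 47.23 → r_n = 47.23 kips.
Interior bolts: l_c = 2.5 − 0.8125 = 1.688 in → 1.2 × 1.688 × 0.625 × 65 = 82.27 → r_n = 73.12 kips.
R_n = 2 × 47.23 + 8 × 73.12 = 679.5 kips.
Allowable strength R_n/Ω = 679.5 / 2 = 340 kips.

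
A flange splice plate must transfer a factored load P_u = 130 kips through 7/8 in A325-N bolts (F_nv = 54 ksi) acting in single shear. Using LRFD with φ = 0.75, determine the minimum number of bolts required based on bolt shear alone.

A_b = π·0.875²/4 = 0.6013 in².
Per-bolt design strength φR_n = 0.75 × 54 × 0.6013 × 1 = 24.35 kips.
n ≥ 130 / 24.35 = 5.338 → use 6 bolts.

6 bolts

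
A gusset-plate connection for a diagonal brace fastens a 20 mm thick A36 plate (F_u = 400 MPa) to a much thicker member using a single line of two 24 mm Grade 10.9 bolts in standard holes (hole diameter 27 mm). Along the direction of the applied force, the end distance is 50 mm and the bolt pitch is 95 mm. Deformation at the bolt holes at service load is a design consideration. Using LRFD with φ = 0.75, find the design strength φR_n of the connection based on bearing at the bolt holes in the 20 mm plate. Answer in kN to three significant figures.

Per bolt r_n = 1.2 l_c t F_u ≤ 2.4 d t F_u; upper limit = 2.4 × 24 × 20 × 400 / 1000 = 460.8 kN.
Edge bolt: l_c = 50 − 27/2 = 36.5 mm → 1.2 × 36.5 × 20 × 400 / 1000 = 350.4 → r_n = 350.4 kN.
Interior bolts: l_c = 95 − 27 = 68 mm → 1.2 × 68 × 20 × 400 / 1000 = 652.8 → r_n = 460.8 kN.
R_n = 1 × 350.4 + 1 × 460.8 = 811.2 kN.
Design strength φR_n = 0.75 × 811.2 = 608 kN.

608 kN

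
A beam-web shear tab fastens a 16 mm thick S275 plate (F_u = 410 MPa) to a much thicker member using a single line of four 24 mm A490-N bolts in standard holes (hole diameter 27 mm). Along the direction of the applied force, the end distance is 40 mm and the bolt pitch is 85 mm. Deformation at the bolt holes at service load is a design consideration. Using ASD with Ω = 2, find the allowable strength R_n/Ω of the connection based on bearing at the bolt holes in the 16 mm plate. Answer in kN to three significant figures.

671 kN

Per bolt r_n = 1.2 l_c t F_u ≤ 2.4 d t F_u; upper limit = 2.4 × 24 × 16 × 410 / 1000 = 377.9 kN.
Edge bolt: l_c = 40 − 27/2 = 26.5 mm → 1.2 × 26.5 × 16 × 410 / 1000 = 208.6 → r_n = 208.6 kN.
Interior bolts: l_c = 85 − 27 = 58 mm → 1.2 × 58 × 16 × 410 / 1000 = 456.6 → r_n = 377.9 kN.
R_n = 1 × 208.6 + 3 × 377.9 = 1342 kN.
Allowable strength R_n/Ω = 1342 / 2 = 671 kN.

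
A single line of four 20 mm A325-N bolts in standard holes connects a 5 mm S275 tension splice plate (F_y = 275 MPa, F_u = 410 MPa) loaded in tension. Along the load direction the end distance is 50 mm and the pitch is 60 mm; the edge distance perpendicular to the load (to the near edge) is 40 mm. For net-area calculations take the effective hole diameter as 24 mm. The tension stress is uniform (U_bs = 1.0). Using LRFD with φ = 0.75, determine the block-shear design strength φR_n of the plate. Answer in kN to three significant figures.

Shear plane L_v = 50 + 3·60 = 230 mm; A_gv = 230 × 5 = 1150 mm².
A_nv = (230 − 3.5·24) × 5 = 730 mm².
A_nt = (40 − 0.5·24) × 5 = 140 mm².
0.6 F_u A_nv = 179.6 kN; 0.6 F_y A_gv = 189.8 kN → shear rupture governs the shear term.
R_n = 179.6 + 1.0 × 410 × 140 / 1000 = 237 kN.
Design strength φR_n = 0.75 × 237 = 178 kN.

178 kN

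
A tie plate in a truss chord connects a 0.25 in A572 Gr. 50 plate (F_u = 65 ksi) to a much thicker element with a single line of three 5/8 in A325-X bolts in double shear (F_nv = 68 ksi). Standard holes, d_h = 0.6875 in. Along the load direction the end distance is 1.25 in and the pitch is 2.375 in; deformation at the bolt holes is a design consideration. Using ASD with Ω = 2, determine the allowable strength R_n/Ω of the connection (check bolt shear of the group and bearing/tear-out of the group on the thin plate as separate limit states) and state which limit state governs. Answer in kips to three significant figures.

Bolt shear: A_b = π·0.625²/4 = 0.3068 in²; R_n = 68 × 0.3068 × 3 × 2 = 125.2 kips → 125.2 / 2 = 62.6 kips.
Bearing (1.2 l_c t F_u ≤ 2.4 d t F_u): upper limit = 2.4·0.625·0.25·65 = 24.38 kips.
  Edge l_c = 1.25 − 0.6875/2 = 0.9062 → r_n = 17.67 kips; interior l_c = 2.375 − 0.6875 = 1.688 → r_n = 24.38 kips.
  R_n,bearing = 1·17.67 + 2·24.38 = 66.42 kips → 66.42 / 2 = 33.2 kips.
Bearing governs: 33.2 kips.

33.2 kips (bearing governs)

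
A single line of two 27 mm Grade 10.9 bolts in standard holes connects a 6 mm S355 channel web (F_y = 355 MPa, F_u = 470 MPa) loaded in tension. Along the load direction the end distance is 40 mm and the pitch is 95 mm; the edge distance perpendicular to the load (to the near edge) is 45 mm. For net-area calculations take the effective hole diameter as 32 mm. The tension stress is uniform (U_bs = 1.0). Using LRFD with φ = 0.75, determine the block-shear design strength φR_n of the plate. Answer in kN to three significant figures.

172 kN

Shear plane L_v = 40 + 1·95 = 135 mm; A_gv = 135 × 6 = 810 mm².
A_nv = (135 − 1.5·32) × 6 = 522 mm².
A_nt = (45 − 0.5·32) × 6 = 174 mm².
0.6 F_u A_nv = 147.2 kN; 0.6 F_y A_gv = 172.5 kN → shear rupture governs the shear term.
R_n = 147.2 + 1.0 × 470 × 174 / 1000 = 229 kN.
Design strength φR_n = 0.75 × 229 = 172 kN.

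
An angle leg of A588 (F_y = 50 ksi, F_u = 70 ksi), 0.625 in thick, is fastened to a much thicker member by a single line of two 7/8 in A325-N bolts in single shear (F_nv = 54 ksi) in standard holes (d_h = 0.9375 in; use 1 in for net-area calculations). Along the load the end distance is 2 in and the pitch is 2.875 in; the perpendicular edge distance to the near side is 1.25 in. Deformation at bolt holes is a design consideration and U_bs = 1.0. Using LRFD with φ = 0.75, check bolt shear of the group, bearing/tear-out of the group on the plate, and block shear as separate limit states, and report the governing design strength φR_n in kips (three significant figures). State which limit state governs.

48.7 kips (bolt shear governs)

Bolt shear: A_b = π·0.875²/4 = 0.6013 in²; R_n = 54 × 0.6013 × 2 × 1 = 64.94 kips → 0.75 × 64.94 = 48.7 kips.
Bearing: edge l_c = 1.531, r_n = 80.39 kips; interior l_c = 1.938, r_n = 91.88 kips; R_n = 80.39 + 1·91.88 = 172.3 kips → 129 kips.
Block shear: A_gv = 3.047, A_nv = 2.109, A_nt = 0.4688 in²; R_n = min(0.6F_uA_nv, 0.6F_yA_gv) + U_bs·F_u·A_nt = 121.4 kips → 91.1 kips.
Bolt shear governs: 48.7 kips.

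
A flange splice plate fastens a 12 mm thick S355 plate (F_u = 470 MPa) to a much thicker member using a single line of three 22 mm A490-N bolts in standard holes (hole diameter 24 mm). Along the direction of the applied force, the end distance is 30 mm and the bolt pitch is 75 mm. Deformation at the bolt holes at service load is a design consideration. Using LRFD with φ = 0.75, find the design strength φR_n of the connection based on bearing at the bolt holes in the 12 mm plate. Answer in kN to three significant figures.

538 kN

Per bolt r_n = 1.2 l_c t F_u ≤ 2.4 d t F_u; upper limit = 2.4 × 22 × 12 × 470 / 1000 = 297.8 kN.
Edge bolt: l_c = 30 − 24/2 = 18 mm → 1.2 × 18 × 12 × 470 / 1000 = 121.8 → r_n = 121.8 kN.
Interior bolts: l_c = 75 − 24 = 51 mm → 1.2 × 51 × 12 × 470 / 1000 = 345.2 → r_n = 297.8 kN.
R_n = 1 × 121.8 + 2 × 297.8 = 717.4 kN.
Design strength φR_n = 0.75 × 717.4 = 538 kN.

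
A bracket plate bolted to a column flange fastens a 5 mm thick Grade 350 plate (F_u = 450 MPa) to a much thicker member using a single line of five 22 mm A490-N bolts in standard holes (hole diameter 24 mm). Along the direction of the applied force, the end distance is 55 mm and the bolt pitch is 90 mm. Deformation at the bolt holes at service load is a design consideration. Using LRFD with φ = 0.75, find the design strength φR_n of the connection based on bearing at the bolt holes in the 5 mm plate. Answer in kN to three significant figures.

Per bolt r_n = 1.2 l_c t F_u ≤ 2.4 d t F_u; upper limit = 2.4 × 22 × 5 × 450 / 1000 = 118.8 kN.
Edge bolt: l_c = 55 − 24/2 = 43 mm → 1.2 × 43 × 5 × 450 / 1000 = 116.1 → r_n = 116.1 kN.
Interior bolts: l_c = 90 − 24 = 66 mm → 1.2 × 66 × 5 × 450 / 1000 = 178.2 → r_n = 118.8 kN.
R_n = 1 × 116.1 + 4 × 118.8 = 591.3 kN.
Design strength φR_n = 0.75 × 591.3 = 443 kN.

443 kN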